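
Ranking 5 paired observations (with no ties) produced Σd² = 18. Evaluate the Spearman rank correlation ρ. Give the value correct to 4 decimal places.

0.1000

ρ = 1 − 6Σd² / [n(n²−1)] = 1 − 6×18 / (5×24)
  = 1 − 108/120 = 1 − 0.90000 ≈ 0.1000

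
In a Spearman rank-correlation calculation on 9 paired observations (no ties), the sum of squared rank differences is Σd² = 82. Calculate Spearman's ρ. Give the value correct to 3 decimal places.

ρ = 1 − 6Σd² / [n(n²−1)] = 1 − 6×82 / (9×80)
  = 1 − 492/720 = 1 − 0.6833 ≈ 0.317

0.317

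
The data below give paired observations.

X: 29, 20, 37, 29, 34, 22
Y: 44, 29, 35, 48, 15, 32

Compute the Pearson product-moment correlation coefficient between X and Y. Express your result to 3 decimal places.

-0.074

n = 6, ΣX = 171, ΣY = 203, ΣX² = 5091, ΣY² = 7555, ΣXY = 5757
nΣXY − ΣXΣY = 34542 − 34713 = -171
nΣX² − (ΣX)² = 30546 − 29241 = 1305; nΣY² − (ΣY)² = 45330 − 41209 = 4121
r = -171 / √(1305 × 4121) = -171 / 2319.0310 ≈ -0.074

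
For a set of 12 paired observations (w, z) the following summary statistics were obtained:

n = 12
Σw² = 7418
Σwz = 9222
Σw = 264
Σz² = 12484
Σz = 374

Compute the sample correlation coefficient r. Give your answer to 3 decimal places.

0.861

r = (nΣwz − ΣwΣz) / √[(nΣw² − (Σw)²)(nΣz² − (Σz)²)]
Numerator: 12×9222 − 264×374 = 11928
Denominator: √[(89016 − 69696)(149808 − 139876)] = √[19320 × 9932] = 13852.3009
r = 11928 / 13852.3009 ≈ 0.861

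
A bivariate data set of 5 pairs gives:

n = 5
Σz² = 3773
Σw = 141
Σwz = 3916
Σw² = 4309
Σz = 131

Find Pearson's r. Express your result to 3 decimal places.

0.659

r = (nΣwz − ΣwΣz) / √[(nΣw² − (Σw)²)(nΣz² − (Σz)²)]
Numerator: 5×3916 − 141×131 = 1109
Denominator: √[(21545 − 19881)(18865 − 17161)] = √[1664 × 1704] = 1683.8812
r = 1109 / 1683.8812 ≈ 0.659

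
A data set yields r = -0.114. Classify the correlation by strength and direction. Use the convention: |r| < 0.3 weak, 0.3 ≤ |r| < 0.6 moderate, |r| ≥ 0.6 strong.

weak negative

r = -0.114 < 0 so the relationship is negative.
|r| = 0.114, which falls in the weak range.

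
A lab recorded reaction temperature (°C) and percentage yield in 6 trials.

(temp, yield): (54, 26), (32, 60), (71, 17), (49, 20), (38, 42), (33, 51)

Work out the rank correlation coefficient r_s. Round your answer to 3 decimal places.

Rank temp: 5, 1, 6, 4, 3, 2
Rank yield: 3, 6, 1, 2, 4, 5
d = rank(temp) − rank(yield): 2, -5, 5, 2, -1, -3; Σd² = 68
ρ = 1 − 6Σd² / [n(n²−1)] = 1 − 6×68 / (6×35) = 1 − 408/210 ≈ -0.943

-0.943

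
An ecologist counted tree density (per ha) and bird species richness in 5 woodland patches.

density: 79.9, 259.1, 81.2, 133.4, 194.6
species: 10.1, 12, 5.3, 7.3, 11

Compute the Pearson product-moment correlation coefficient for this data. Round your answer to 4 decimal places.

0.7280

n = 5, Σx = 748.2, Σy = 45.7, Σx² = 135774.98, Σy² = 448.39, Σxy = 7460.97
nΣxy − ΣxΣy = 37304.85 − 34192.74 = 3112.11
nΣx² − (Σx)² = 678874.9 − 559803.24 = 119071.66; nΣy² − (Σy)² = 2241.95 − 2088.49 = 153.46
r = 3112.11 / √(119071.66 × 153.46) = 3112.11 / 4274.6622 ≈ 0.7280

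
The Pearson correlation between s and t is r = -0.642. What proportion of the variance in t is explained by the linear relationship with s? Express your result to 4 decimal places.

r² = (-0.642)² = 0.4122

0.4122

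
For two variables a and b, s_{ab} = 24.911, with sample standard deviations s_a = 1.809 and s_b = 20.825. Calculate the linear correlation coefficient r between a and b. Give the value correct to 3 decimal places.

r = Cov(a,b) / (s_a · s_b) = 24.911 / (1.809 × 20.825)
  = 24.911 / 37.6724 ≈ 0.661

0.661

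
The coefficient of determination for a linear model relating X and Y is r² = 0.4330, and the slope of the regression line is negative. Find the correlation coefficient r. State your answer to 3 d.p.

-0.658

|r| = √0.4330 = 0.658
The association is negative, so r = −0.658.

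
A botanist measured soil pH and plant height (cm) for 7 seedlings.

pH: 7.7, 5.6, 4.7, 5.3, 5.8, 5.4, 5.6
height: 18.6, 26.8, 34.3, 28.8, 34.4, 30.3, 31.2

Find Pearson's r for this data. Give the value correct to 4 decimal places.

-0.8491

n = 7, Σx = 40.1, Σy = 204.4, Σx² = 234.99, Σy² = 6145.02, Σxy = 1145.01
nΣxy − ΣxΣy = 8015.07 − 8196.44 = -181.37
nΣx² − (Σx)² = 1644.93 − 1608.01 = 36.92; nΣy² − (Σy)² = 43015.14 − 41779.36 = 1235.78
r = -181.37 / √(36.92 × 1235.78) = -181.37 / 213.6001 ≈ -0.8491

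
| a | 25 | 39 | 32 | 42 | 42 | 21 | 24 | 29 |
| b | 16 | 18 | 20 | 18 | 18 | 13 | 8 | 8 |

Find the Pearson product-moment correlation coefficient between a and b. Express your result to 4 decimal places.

n = 8, Σa = 254, Σb = 119, Σa² = 8556, Σb² = 1925, Σab = 3951
nΣab − ΣaΣb = 31608 − 30226 = 1382
nΣa² − (Σa)² = 68448 − 64516 = 3932; nΣb² − (Σb)² = 15400 − 14161 = 1239
r = 1382 / √(3932 × 1239) = 1382 / 2207.2037 ≈ 0.6261

0.6261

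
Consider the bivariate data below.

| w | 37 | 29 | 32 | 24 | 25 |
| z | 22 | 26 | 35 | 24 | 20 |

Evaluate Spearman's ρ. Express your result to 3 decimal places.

Rank w: 5, 3, 4, 1, 2
Rank z: 2, 4, 5, 3, 1
d = rank(w) − rank(z): 3, -1, -1, -2, 1; Σd² = 16
ρ = 1 − 6Σd² / [n(n²−1)] = 1 − 6×16 / (5×24) = 1 − 96/120 ≈ 0.200

0.200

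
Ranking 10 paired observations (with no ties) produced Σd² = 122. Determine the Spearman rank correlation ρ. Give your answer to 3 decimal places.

0.261

ρ = 1 − 6Σd² / [n(n²−1)] = 1 − 6×122 / (10×99)
  = 1 − 732/990 = 1 − 0.7394 ≈ 0.261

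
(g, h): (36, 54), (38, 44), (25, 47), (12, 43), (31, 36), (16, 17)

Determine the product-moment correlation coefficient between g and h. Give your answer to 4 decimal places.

0.5137

n = 6, Σg = 158, Σh = 241, Σg² = 4726, Σh² = 10495, Σgh = 6695
nΣgh − ΣgΣh = 40170 − 38078 = 2092
nΣg² − (Σg)² = 28356 − 24964 = 3392; nΣh² − (Σh)² = 62970 − 58081 = 4889
r = 2092 / √(3392 × 4889) = 2092 / 4072.2829 ≈ 0.5137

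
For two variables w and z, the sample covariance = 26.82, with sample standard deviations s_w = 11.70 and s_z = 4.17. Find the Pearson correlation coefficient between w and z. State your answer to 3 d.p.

r = Cov(w,z) / (s_w · s_z) = 26.82 / (11.70 × 4.17)
  = 26.82 / 48.7890 ≈ 0.550

0.550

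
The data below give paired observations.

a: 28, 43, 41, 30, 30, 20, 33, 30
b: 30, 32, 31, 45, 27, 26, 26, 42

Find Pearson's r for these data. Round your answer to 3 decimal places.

n = 8, Σa = 255, Σb = 259, Σa² = 8503, Σb² = 8755, Σab = 8285
nΣab − ΣaΣb = 66280 − 66045 = 235
nΣa² − (Σa)² = 68024 − 65025 = 2999; nΣb² − (Σb)² = 70040 − 67081 = 2959
r = 235 / √(2999 × 2959) = 235 / 2978.9329 ≈ 0.079

0.079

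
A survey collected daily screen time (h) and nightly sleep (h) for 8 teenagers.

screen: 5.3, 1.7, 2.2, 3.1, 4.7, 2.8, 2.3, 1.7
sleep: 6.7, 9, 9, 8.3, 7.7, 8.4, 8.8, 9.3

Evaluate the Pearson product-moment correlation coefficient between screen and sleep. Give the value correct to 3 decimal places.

-0.972

n = 8, Σx = 23.8, Σy = 67.2, Σx² = 83.54, Σy² = 569.56, Σxy = 192.1
nΣxy − ΣxΣy = 1536.8 − 1599.36 = -62.56
nΣx² − (Σx)² = 668.32 − 566.44 = 101.88; nΣy² − (Σy)² = 4556.48 − 4515.84 = 40.64
r = -62.56 / √(101.88 × 40.64) = -62.56 / 64.3460 ≈ -0.972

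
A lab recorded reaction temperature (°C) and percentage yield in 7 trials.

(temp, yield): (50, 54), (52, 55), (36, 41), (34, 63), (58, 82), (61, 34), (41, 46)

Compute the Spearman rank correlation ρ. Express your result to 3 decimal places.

-0.107

Rank temp: 4, 5, 2, 1, 6, 7, 3
Rank yield: 4, 5, 2, 6, 7, 1, 3
d = rank(temp) − rank(yield): 0, 0, 0, -5, -1, 6, 0; Σd² = 62
ρ = 1 − 6Σd² / [n(n²−1)] = 1 − 6×62 / (7×48) = 1 − 372/336 ≈ -0.107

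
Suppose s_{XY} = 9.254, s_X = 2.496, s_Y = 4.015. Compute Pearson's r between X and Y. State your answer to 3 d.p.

r = Cov(X,Y) / (s_X · s_Y) = 9.254 / (2.496 × 4.015)
  = 9.254 / 10.0214 ≈ 0.923

0.923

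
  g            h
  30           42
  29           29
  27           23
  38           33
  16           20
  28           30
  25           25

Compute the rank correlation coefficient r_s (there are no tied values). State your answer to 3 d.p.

Rank g: 6, 5, 3, 7, 1, 4, 2
Rank h: 7, 4, 2, 6, 1, 5, 3
d = rank(g) − rank(h): -1, 1, 1, 1, 0, -1, -1; Σd² = 6
ρ = 1 − 6Σd² / [n(n²−1)] = 1 − 6×6 / (7×48) = 1 − 36/336 ≈ 0.893

0.893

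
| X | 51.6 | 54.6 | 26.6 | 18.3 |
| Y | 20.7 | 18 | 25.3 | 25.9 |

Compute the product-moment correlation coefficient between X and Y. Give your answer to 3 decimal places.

n = 4, ΣX = 151.1, ΣY = 89.9, ΣX² = 6686.17, ΣY² = 2063.39, ΣXY = 3197.87
nΣXY − ΣXΣY = 12791.48 − 13583.89 = -792.41
nΣX² − (ΣX)² = 26744.68 − 22831.21 = 3913.47; nΣY² − (ΣY)² = 8253.56 − 8082.01 = 171.55
r = -792.41 / √(3913.47 × 171.55) = -792.41 / 819.3630 ≈ -0.967

-0.967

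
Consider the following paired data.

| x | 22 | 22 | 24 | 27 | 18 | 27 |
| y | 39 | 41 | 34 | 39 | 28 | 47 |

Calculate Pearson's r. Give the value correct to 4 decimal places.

0.7381

n = 6, Σx = 140, Σy = 228, Σx² = 3326, Σy² = 8872, Σxy = 5402
nΣxy − ΣxΣy = 32412 − 31920 = 492
nΣx² − (Σx)² = 19956 − 19600 = 356; nΣy² − (Σy)² = 53232 − 51984 = 1248
r = 492 / √(356 × 1248) = 492 / 666.5493 ≈ 0.7381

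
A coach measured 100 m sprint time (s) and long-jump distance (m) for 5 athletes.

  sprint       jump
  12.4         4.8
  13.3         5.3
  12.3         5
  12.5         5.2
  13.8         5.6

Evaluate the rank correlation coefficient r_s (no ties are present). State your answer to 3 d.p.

0.900

Rank sprint: 2, 4, 1, 3, 5
Rank jump: 1, 4, 2, 3, 5
d = rank(sprint) − rank(jump): 1, 0, -1, 0, 0; Σd² = 2
ρ = 1 − 6Σd² / [n(n²−1)] = 1 − 6×2 / (5×24) = 1 − 12/120 ≈ 0.900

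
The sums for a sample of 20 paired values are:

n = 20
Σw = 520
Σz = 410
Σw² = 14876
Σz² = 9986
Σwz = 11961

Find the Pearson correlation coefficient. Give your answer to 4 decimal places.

r = (nΣwz − ΣwΣz) / √[(nΣw² − (Σw)²)(nΣz² − (Σz)²)]
Numerator: 20×11961 − 520×410 = 26020
Denominator: √[(297520 − 270400)(199720 − 168100)] = √[27120 × 31620] = 29283.6883
r = 26020 / 29283.6883 ≈ 0.8885

0.8885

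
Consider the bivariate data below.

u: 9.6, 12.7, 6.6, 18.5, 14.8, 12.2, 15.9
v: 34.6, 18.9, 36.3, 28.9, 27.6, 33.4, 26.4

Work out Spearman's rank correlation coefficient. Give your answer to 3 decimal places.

Rank u: 2, 4, 1, 7, 5, 3, 6
Rank v: 6, 1, 7, 4, 3, 5, 2
d = rank(u) − rank(v): -4, 3, -6, 3, 2, -2, 4; Σd² = 94
ρ = 1 − 6Σd² / [n(n²−1)] = 1 − 6×94 / (7×48) = 1 − 564/336 ≈ -0.679

-0.679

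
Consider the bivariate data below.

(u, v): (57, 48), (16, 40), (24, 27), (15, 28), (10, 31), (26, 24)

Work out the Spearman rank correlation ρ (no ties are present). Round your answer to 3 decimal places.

Rank u: 6, 3, 4, 2, 1, 5
Rank v: 6, 5, 2, 3, 4, 1
d = rank(u) − rank(v): 0, -2, 2, -1, -3, 4; Σd² = 34
ρ = 1 − 6Σd² / [n(n²−1)] = 1 − 6×34 / (6×35) = 1 − 204/210 ≈ 0.029

0.029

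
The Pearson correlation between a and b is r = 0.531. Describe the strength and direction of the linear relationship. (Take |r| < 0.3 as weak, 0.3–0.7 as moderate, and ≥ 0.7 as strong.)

r = 0.531 > 0 so the relationship is positive.
|r| = 0.531, which falls in the moderate range.

moderate positive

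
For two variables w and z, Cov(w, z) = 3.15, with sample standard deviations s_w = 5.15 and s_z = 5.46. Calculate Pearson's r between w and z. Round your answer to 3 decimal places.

0.112

r = Cov(w,z) / (s_w · s_z) = 3.15 / (5.15 × 5.46)
  = 3.15 / 28.1190 ≈ 0.112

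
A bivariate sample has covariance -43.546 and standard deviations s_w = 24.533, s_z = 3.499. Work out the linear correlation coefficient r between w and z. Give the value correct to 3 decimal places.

-0.507

r = Cov(w,z) / (s_w · s_z) = -43.546 / (24.533 × 3.499)
  = -43.546 / 85.8410 ≈ -0.507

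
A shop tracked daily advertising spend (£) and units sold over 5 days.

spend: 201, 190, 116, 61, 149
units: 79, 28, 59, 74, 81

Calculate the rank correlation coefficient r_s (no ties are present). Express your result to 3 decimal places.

0.100

Rank spend: 5, 4, 2, 1, 3
Rank units: 4, 1, 2, 3, 5
d = rank(spend) − rank(units): 1, 3, 0, -2, -2; Σd² = 18
ρ = 1 − 6Σd² / [n(n²−1)] = 1 − 6×18 / (5×24) = 1 − 108/120 ≈ 0.100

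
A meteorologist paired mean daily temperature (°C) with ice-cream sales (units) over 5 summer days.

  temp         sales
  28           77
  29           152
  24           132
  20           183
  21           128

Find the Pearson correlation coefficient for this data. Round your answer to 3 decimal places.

-0.506

n = 5, Σx = 122, Σy = 672, Σx² = 3042, Σy² = 96330, Σxy = 16080
nΣxy − ΣxΣy = 80400 − 81984 = -1584
nΣx² − (Σx)² = 15210 − 14884 = 326; nΣy² − (Σy)² = 481650 − 451584 = 30066
r = -1584 / √(326 × 30066) = -1584 / 3130.7373 ≈ -0.506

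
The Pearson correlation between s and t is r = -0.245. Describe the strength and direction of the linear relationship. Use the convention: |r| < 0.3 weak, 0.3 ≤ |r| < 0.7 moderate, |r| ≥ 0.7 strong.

weak negative

r = -0.245 < 0 so the relationship is negative.
|r| = 0.245, which falls in the weak range.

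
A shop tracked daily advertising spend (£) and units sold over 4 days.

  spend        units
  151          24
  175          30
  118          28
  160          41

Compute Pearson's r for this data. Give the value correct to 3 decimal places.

0.313

n = 4, Σx = 604, Σy = 123, Σx² = 92950, Σy² = 3941, Σxy = 18738
nΣxy − ΣxΣy = 74952 − 74292 = 660
nΣx² − (Σx)² = 371800 − 364816 = 6984; nΣy² − (Σy)² = 15764 − 15129 = 635
r = 660 / √(6984 × 635) = 660 / 2105.9060 ≈ 0.313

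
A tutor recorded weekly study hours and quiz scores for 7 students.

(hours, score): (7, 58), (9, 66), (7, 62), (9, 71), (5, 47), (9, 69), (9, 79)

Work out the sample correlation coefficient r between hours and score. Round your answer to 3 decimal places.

0.916

n = 7, Σx = 55, Σy = 452, Σx² = 447, Σy² = 29816, Σxy = 3640
nΣxy − ΣxΣy = 25480 − 24860 = 620
nΣx² − (Σx)² = 3129 − 3025 = 104; nΣy² − (Σy)² = 208712 − 204304 = 4408
r = 620 / √(104 × 4408) = 620 / 677.0761 ≈ 0.916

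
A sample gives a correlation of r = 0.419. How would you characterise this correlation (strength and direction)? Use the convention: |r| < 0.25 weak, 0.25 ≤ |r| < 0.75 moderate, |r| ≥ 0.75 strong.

moderate positive

r = 0.419 > 0 so the relationship is positive.
|r| = 0.419, which falls in the moderate range.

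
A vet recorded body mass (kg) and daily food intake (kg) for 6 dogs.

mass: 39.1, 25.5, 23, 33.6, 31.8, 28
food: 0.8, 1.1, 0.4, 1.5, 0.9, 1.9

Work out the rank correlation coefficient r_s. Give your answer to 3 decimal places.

Rank mass: 6, 2, 1, 5, 4, 3
Rank food: 2, 4, 1, 5, 3, 6
d = rank(mass) − rank(food): 4, -2, 0, 0, 1, -3; Σd² = 30
ρ = 1 − 6Σd² / [n(n²−1)] = 1 − 6×30 / (6×35) = 1 − 180/210 ≈ 0.143

0.143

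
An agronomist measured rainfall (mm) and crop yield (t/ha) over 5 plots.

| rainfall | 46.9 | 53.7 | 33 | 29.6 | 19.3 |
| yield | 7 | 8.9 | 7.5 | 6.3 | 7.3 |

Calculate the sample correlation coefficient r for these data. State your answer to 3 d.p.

0.582

n = 5, Σx = 182.5, Σy = 37, Σx² = 7420.95, Σy² = 277.44, Σxy = 1381.1
nΣxy − ΣxΣy = 6905.5 − 6752.5 = 153
nΣx² − (Σx)² = 37104.75 − 33306.25 = 3798.5; nΣy² − (Σy)² = 1387.2 − 1369 = 18.2
r = 153 / √(3798.5 × 18.2) = 153 / 262.9310 ≈ 0.582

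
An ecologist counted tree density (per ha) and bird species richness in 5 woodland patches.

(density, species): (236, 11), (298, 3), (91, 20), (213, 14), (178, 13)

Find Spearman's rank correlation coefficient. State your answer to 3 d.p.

-0.900

Rank density: 4, 5, 1, 3, 2
Rank species: 2, 1, 5, 4, 3
d = rank(density) − rank(species): 2, 4, -4, -1, -1; Σd² = 38
ρ = 1 − 6Σd² / [n(n²−1)] = 1 − 6×38 / (5×24) = 1 − 228/120 ≈ -0.900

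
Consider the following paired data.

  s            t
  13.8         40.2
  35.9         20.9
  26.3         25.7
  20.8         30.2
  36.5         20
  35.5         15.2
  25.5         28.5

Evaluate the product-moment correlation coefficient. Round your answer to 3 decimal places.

-0.959

n = 7, Σs = 194.3, Σt = 180.7, Σs² = 5846.33, Σt² = 5068.67, Σst = 4605.49
nΣst − ΣsΣt = 32238.43 − 35110.01 = -2871.58
nΣs² − (Σs)² = 40924.31 − 37752.49 = 3171.82; nΣt² − (Σt)² = 35480.69 − 32652.49 = 2828.2
r = -2871.58 / √(3171.82 × 2828.2) = -2871.58 / 2995.0862 ≈ -0.959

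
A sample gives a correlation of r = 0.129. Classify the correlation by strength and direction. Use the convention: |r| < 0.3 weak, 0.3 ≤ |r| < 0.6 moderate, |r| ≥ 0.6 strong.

weak positive

r = 0.129 > 0 so the relationship is positive.
|r| = 0.129, which falls in the weak range.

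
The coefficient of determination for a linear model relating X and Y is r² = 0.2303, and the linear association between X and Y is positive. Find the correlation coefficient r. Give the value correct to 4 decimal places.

0.4799

|r| = √0.2303 = 0.4799
The association is positive, so r = 0.4799.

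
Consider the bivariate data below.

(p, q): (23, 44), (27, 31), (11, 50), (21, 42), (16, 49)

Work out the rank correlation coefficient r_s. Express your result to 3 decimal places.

Rank p: 4, 5, 1, 3, 2
Rank q: 3, 1, 5, 2, 4
d = rank(p) − rank(q): 1, 4, -4, 1, -2; Σd² = 38
ρ = 1 − 6Σd² / [n(n²−1)] = 1 − 6×38 / (5×24) = 1 − 228/120 ≈ -0.900

-0.900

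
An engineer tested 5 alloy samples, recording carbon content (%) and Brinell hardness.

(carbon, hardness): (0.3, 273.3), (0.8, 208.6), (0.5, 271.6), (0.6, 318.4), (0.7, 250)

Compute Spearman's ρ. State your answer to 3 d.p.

Rank carbon: 1, 5, 2, 3, 4
Rank hardness: 4, 1, 3, 5, 2
d = rank(carbon) − rank(hardness): -3, 4, -1, -2, 2; Σd² = 34
ρ = 1 − 6Σd² / [n(n²−1)] = 1 − 6×34 / (5×24) = 1 − 204/120 ≈ -0.700

-0.700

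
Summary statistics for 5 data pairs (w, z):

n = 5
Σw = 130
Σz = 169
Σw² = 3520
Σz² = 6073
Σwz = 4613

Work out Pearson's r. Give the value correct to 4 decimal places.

r = (nΣwz − ΣwΣz) / √[(nΣw² − (Σw)²)(nΣz² − (Σz)²)]
Numerator: 5×4613 − 130×169 = 1095
Denominator: √[(17600 − 16900)(30365 − 28561)] = √[700 × 1804] = 1123.7437
r = 1095 / 1123.7437 ≈ 0.9744

0.9744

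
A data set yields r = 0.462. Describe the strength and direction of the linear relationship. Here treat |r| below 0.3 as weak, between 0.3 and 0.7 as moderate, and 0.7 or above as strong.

moderate positive

r = 0.462 > 0 so the relationship is positive.
|r| = 0.462, which falls in the moderate range.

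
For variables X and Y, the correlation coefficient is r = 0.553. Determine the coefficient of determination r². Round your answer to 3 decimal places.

r² = (0.553)² = 0.306

0.306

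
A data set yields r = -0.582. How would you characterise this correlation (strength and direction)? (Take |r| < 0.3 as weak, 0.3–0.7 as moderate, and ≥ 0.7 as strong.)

r = -0.582 < 0 so the relationship is negative.
|r| = 0.582, which falls in the moderate range.

moderate negative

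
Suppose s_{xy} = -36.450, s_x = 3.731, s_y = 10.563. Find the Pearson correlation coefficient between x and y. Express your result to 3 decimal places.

r = Cov(x,y) / (s_x · s_y) = -36.450 / (3.731 × 10.563)
  = -36.450 / 39.4106 ≈ -0.925

-0.925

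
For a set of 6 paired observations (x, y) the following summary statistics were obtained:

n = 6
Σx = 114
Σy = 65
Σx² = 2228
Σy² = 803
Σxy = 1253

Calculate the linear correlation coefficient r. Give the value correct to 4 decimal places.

r = (nΣxy − ΣxΣy) / √[(nΣx² − (Σx)²)(nΣy² − (Σy)²)]
Numerator: 6×1253 − 114×65 = 108
Denominator: √[(13368 − 12996)(4818 − 4225)] = √[372 × 593] = 469.6765
r = 108 / 469.6765 ≈ 0.2299

0.2299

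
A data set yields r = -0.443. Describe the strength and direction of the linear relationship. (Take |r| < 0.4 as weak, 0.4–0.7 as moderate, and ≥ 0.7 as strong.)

r = -0.443 < 0 so the relationship is negative.
|r| = 0.443, which falls in the moderate range.

moderate negative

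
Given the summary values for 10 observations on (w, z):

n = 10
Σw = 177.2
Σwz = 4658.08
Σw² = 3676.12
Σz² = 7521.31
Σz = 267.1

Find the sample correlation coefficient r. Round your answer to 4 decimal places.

r = (nΣwz − ΣwΣz) / √[(nΣw² − (Σw)²)(nΣz² − (Σz)²)]
Numerator: 10×4658.08 − 177.2×267.1 = -749.32
Denominator: √[(36761.2 − 31399.84)(75213.1 − 71342.41)] = √[5361.36 × 3870.69] = 4555.4542
r = -749.32 / 4555.4542 ≈ -0.1645

-0.1645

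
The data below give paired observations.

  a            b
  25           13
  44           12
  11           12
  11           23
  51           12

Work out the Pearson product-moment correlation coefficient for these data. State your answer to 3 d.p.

n = 5, Σa = 142, Σb = 72, Σa² = 5404, Σb² = 1130, Σab = 1850
nΣab − ΣaΣb = 9250 − 10224 = -974
nΣa² − (Σa)² = 27020 − 20164 = 6856; nΣb² − (Σb)² = 5650 − 5184 = 466
r = -974 / √(6856 × 466) = -974 / 1787.4272 ≈ -0.545

-0.545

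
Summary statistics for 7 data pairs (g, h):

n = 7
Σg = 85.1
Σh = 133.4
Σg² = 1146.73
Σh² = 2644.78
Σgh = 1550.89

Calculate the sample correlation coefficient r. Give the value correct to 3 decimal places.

r = (nΣgh − ΣgΣh) / √[(nΣg² − (Σg)²)(nΣh² − (Σh)²)]
Numerator: 7×1550.89 − 85.1×133.4 = -496.11
Denominator: √[(8027.11 − 7242.01)(18513.46 − 17795.56)] = √[785.1 × 717.9] = 750.7485
r = -496.11 / 750.7485 ≈ -0.661

-0.661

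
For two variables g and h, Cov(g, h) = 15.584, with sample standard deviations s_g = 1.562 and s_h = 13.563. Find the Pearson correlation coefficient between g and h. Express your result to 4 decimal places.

0.7356

r = Cov(g,h) / (s_g · s_h) = 15.584 / (1.562 × 13.563)
  = 15.584 / 21.1854 ≈ 0.7356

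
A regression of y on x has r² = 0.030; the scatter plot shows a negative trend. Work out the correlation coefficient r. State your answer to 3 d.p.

-0.173

|r| = √0.030 = 0.173
The association is negative, so r = −0.173.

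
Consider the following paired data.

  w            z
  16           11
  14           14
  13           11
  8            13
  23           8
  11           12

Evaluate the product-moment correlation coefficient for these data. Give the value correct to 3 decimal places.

n = 6, Σw = 85, Σz = 69, Σw² = 1335, Σz² = 815, Σwz = 935
nΣwz − ΣwΣz = 5610 − 5865 = -255
nΣw² − (Σw)² = 8010 − 7225 = 785; nΣz² − (Σz)² = 4890 − 4761 = 129
r = -255 / √(785 × 129) = -255 / 318.2216 ≈ -0.801

-0.801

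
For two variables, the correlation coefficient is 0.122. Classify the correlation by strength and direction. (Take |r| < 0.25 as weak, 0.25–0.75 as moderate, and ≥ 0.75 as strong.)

r = 0.122 > 0 so the relationship is positive.
|r| = 0.122, which falls in the weak range.

weak positive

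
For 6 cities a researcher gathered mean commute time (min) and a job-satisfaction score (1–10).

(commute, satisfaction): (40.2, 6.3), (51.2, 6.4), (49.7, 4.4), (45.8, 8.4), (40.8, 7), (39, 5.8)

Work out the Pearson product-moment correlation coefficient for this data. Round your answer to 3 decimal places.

n = 6, Σx = 266.7, Σy = 38.3, Σx² = 11990.85, Σy² = 253.21, Σxy = 1696.14
nΣxy − ΣxΣy = 10176.84 − 10214.61 = -37.77
nΣx² − (Σx)² = 71945.1 − 71128.89 = 816.21; nΣy² − (Σy)² = 1519.26 − 1466.89 = 52.37
r = -37.77 / √(816.21 × 52.37) = -37.77 / 206.7484 ≈ -0.183

-0.183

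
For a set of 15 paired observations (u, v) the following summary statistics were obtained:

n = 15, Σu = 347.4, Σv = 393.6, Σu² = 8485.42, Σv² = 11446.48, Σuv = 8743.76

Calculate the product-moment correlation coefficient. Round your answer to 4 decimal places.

r = (nΣuv − ΣuΣv) / √[(nΣu² − (Σu)²)(nΣv² − (Σv)²)]
Numerator: 15×8743.76 − 347.4×393.6 = -5580.24
Denominator: √[(127281.3 − 120686.76)(171697.2 − 154920.96)] = √[6594.54 × 16776.24] = 10518.1551
r = -5580.24 / 10518.1551 ≈ -0.5305

-0.5305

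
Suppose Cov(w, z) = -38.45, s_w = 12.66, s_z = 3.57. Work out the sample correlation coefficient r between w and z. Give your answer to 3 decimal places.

-0.851

r = Cov(w,z) / (s_w · s_z) = -38.45 / (12.66 × 3.57)
  = -38.45 / 45.1962 ≈ -0.851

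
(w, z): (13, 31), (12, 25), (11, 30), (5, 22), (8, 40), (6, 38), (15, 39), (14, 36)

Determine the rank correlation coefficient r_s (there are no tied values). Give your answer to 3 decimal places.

0.286

Rank w: 6, 5, 4, 1, 3, 2, 8, 7
Rank z: 4, 2, 3, 1, 8, 6, 7, 5
d = rank(w) − rank(z): 2, 3, 1, 0, -5, -4, 1, 2; Σd² = 60
ρ = 1 − 6Σd² / [n(n²−1)] = 1 − 6×60 / (8×63) = 1 − 360/504 ≈ 0.286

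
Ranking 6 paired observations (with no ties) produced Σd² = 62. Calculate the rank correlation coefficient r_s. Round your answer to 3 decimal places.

ρ = 1 − 6Σd² / [n(n²−1)] = 1 − 6×62 / (6×35)
  = 1 − 372/210 = 1 − 1.7714 ≈ -0.771

-0.771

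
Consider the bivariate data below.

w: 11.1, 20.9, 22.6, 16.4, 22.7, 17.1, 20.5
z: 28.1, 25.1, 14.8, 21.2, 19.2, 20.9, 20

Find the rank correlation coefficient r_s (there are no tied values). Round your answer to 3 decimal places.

Rank w: 1, 5, 6, 2, 7, 3, 4
Rank z: 7, 6, 1, 5, 2, 4, 3
d = rank(w) − rank(z): -6, -1, 5, -3, 5, -1, 1; Σd² = 98
ρ = 1 − 6Σd² / [n(n²−1)] = 1 − 6×98 / (7×48) = 1 − 588/336 ≈ -0.750

-0.750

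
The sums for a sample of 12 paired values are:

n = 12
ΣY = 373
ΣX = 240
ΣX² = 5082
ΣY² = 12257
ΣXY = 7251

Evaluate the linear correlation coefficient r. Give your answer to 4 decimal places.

r = (nΣXY − ΣXΣY) / √[(nΣX² − (ΣX)²)(nΣY² − (ΣY)²)]
Numerator: 12×7251 − 240×373 = -2508
Denominator: √[(60984 − 57600)(147084 − 139129)] = √[3384 × 7955] = 5188.4217
r = -2508 / 5188.4217 ≈ -0.4834

-0.4834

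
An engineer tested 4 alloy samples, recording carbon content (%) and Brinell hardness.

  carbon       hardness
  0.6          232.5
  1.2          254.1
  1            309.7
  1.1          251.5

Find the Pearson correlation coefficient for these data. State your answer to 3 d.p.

n = 4, Σx = 3.9, Σy = 1047.8, Σx² = 4.01, Σy² = 277789.4, Σxy = 1030.77
nΣxy − ΣxΣy = 4123.08 − 4086.42 = 36.66
nΣx² − (Σx)² = 16.04 − 15.21 = 0.83; nΣy² − (Σy)² = 1111157.6 − 1097884.84 = 13272.76
r = 36.66 / √(0.83 × 13272.76) = 36.66 / 104.9590 ≈ 0.349

0.349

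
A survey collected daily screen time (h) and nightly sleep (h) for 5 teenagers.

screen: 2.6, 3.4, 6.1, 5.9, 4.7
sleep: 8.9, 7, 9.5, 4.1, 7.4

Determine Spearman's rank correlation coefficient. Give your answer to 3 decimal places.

0.100

Rank screen: 1, 2, 5, 4, 3
Rank sleep: 4, 2, 5, 1, 3
d = rank(screen) − rank(sleep): -3, 0, 0, 3, 0; Σd² = 18
ρ = 1 − 6Σd² / [n(n²−1)] = 1 − 6×18 / (5×24) = 1 − 108/120 ≈ 0.100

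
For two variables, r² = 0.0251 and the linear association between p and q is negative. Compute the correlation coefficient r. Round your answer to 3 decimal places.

|r| = √0.0251 = 0.158
The association is negative, so r = −0.158.

-0.158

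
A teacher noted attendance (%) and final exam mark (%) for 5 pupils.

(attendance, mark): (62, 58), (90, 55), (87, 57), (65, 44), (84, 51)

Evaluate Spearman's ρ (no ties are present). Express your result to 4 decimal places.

-0.1000

Rank attendance: 1, 5, 4, 2, 3
Rank mark: 5, 3, 4, 1, 2
d = rank(attendance) − rank(mark): -4, 2, 0, 1, 1; Σd² = 22
ρ = 1 − 6Σd² / [n(n²−1)] = 1 − 6×22 / (5×24) = 1 − 132/120 ≈ -0.1000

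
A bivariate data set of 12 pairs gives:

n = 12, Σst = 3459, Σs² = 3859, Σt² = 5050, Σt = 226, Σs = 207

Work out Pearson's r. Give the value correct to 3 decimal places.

-0.919

r = (nΣst − ΣsΣt) / √[(nΣs² − (Σs)²)(nΣt² − (Σt)²)]
Numerator: 12×3459 − 207×226 = -5274
Denominator: √[(46308 − 42849)(60600 − 51076)] = √[3459 × 9524] = 5739.6442
r = -5274 / 5739.6442 ≈ -0.919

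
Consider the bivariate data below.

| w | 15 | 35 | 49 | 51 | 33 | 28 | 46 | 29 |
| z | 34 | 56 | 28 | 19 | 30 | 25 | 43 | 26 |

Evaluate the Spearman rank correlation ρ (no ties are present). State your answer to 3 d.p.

-0.119

Rank w: 1, 5, 7, 8, 4, 2, 6, 3
Rank z: 6, 8, 4, 1, 5, 2, 7, 3
d = rank(w) − rank(z): -5, -3, 3, 7, -1, 0, -1, 0; Σd² = 94
ρ = 1 − 6Σd² / [n(n²−1)] = 1 − 6×94 / (8×63) = 1 − 564/504 ≈ -0.119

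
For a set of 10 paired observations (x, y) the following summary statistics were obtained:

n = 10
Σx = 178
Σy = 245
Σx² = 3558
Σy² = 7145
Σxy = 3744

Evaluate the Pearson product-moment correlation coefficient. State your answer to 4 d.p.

r = (nΣxy − ΣxΣy) / √[(nΣx² − (Σx)²)(nΣy² − (Σy)²)]
Numerator: 10×3744 − 178×245 = -6170
Denominator: √[(35580 − 31684)(71450 − 60025)] = √[3896 × 11425] = 6671.7164
r = -6170 / 6671.7164 ≈ -0.9248

-0.9248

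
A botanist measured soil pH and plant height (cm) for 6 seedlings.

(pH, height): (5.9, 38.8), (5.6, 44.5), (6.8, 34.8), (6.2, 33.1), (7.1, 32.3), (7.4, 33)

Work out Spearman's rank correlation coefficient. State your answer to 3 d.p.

-0.886

Rank pH: 2, 1, 4, 3, 5, 6
Rank height: 5, 6, 4, 3, 1, 2
d = rank(pH) − rank(height): -3, -5, 0, 0, 4, 4; Σd² = 66
ρ = 1 − 6Σd² / [n(n²−1)] = 1 − 6×66 / (6×35) = 1 − 396/210 ≈ -0.886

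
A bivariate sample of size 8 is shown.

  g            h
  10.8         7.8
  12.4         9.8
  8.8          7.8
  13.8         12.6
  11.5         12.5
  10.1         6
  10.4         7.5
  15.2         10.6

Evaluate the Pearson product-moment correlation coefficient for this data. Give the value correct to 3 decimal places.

0.686

n = 8, Σg = 93, Σh = 74.6, Σg² = 1111.74, Σh² = 737.34, Σgh = 891.75
nΣgh − ΣgΣh = 7134 − 6937.8 = 196.2
nΣg² − (Σg)² = 8893.92 − 8649 = 244.92; nΣh² − (Σh)² = 5898.72 − 5565.16 = 333.56
r = 196.2 / √(244.92 × 333.56) = 196.2 / 285.8243 ≈ 0.686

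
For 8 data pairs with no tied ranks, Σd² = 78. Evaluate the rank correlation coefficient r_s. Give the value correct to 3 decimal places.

0.071

ρ = 1 − 6Σd² / [n(n²−1)] = 1 − 6×78 / (8×63)
  = 1 − 468/504 = 1 − 0.9286 ≈ 0.071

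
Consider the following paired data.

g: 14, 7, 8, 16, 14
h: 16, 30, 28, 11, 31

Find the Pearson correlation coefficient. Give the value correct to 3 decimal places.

n = 5, Σg = 59, Σh = 116, Σg² = 761, Σh² = 3022, Σgh = 1268
nΣgh − ΣgΣh = 6340 − 6844 = -504
nΣg² − (Σg)² = 3805 − 3481 = 324; nΣh² − (Σh)² = 15110 − 13456 = 1654
r = -504 / √(324 × 1654) = -504 / 732.0492 ≈ -0.688

-0.688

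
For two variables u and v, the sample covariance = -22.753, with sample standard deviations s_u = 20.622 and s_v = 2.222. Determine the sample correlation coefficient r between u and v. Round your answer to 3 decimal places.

-0.497

r = Cov(u,v) / (s_u · s_v) = -22.753 / (20.622 × 2.222)
  = -22.753 / 45.8221 ≈ -0.497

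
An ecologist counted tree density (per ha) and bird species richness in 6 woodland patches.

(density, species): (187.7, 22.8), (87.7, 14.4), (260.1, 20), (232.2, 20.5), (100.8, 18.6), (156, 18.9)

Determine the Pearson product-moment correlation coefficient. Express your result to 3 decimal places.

0.681

n = 6, Σx = 1024.5, Σy = 115.2, Σx² = 198988.07, Σy² = 2250.62, Σxy = 20327.82
nΣxy − ΣxΣy = 121966.92 − 118022.4 = 3944.52
nΣx² − (Σx)² = 1193928.42 − 1049600.25 = 144328.17; nΣy² − (Σy)² = 13503.72 − 13271.04 = 232.68
r = 3944.52 / √(144328.17 × 232.68) = 3944.52 / 5795.0219 ≈ 0.681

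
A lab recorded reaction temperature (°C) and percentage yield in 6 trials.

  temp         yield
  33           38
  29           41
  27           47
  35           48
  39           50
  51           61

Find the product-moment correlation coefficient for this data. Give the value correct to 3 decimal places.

n = 6, Σx = 214, Σy = 285, Σx² = 8006, Σy² = 13859, Σxy = 10453
nΣxy − ΣxΣy = 62718 − 60990 = 1728
nΣx² − (Σx)² = 48036 − 45796 = 2240; nΣy² − (Σy)² = 83154 − 81225 = 1929
r = 1728 / √(2240 × 1929) = 1728 / 2078.6919 ≈ 0.831

0.831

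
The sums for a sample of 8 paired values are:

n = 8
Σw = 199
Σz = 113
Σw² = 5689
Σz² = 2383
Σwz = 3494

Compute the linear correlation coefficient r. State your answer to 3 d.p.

0.896

r = (nΣwz − ΣwΣz) / √[(nΣw² − (Σw)²)(nΣz² − (Σz)²)]
Numerator: 8×3494 − 199×113 = 5465
Denominator: √[(45512 − 39601)(19064 − 12769)] = √[5911 × 6295] = 6099.9791
r = 5465 / 6099.9791 ≈ 0.896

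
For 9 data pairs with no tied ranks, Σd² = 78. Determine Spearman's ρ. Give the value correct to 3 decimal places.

0.350

ρ = 1 − 6Σd² / [n(n²−1)] = 1 − 6×78 / (9×80)
  = 1 − 468/720 = 1 − 0.6500 ≈ 0.350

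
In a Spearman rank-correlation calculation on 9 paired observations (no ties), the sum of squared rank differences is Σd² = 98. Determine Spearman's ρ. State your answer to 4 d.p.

0.1833

ρ = 1 − 6Σd² / [n(n²−1)] = 1 − 6×98 / (9×80)
  = 1 − 588/720 = 1 − 0.81667 ≈ 0.1833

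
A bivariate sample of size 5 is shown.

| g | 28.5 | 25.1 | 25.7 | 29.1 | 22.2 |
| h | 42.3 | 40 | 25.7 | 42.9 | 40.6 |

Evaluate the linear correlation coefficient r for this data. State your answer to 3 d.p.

n = 5, Σg = 130.6, Σh = 191.5, Σg² = 3442.4, Σh² = 7538.55, Σgh = 5019.75
nΣgh − ΣgΣh = 25098.75 − 25009.9 = 88.85
nΣg² − (Σg)² = 17212 − 17056.36 = 155.64; nΣh² − (Σh)² = 37692.75 − 36672.25 = 1020.5
r = 88.85 / √(155.64 × 1020.5) = 88.85 / 398.5356 ≈ 0.223

0.223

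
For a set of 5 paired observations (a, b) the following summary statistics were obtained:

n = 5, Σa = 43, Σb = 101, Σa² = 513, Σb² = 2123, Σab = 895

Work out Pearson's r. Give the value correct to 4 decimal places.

0.2424

r = (nΣab − ΣaΣb) / √[(nΣa² − (Σa)²)(nΣb² − (Σb)²)]
Numerator: 5×895 − 43×101 = 132
Denominator: √[(2565 − 1849)(10615 − 10201)] = √[716 × 414] = 544.4483
r = 132 / 544.4483 ≈ 0.2424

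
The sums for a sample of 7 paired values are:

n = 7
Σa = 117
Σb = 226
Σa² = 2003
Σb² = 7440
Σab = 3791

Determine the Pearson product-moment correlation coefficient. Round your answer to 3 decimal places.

r = (nΣab − ΣaΣb) / √[(nΣa² − (Σa)²)(nΣb² − (Σb)²)]
Numerator: 7×3791 − 117×226 = 95
Denominator: √[(14021 − 13689)(52080 − 51076)] = √[332 × 1004] = 577.3457
r = 95 / 577.3457 ≈ 0.165

0.165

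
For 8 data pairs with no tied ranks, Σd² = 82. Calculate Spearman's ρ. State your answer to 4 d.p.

ρ = 1 − 6Σd² / [n(n²−1)] = 1 − 6×82 / (8×63)
  = 1 − 492/504 = 1 − 0.97619 ≈ 0.0238

0.0238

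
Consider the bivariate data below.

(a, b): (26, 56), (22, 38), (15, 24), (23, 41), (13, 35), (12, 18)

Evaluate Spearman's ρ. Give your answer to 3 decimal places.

Rank a: 6, 4, 3, 5, 2, 1
Rank b: 6, 4, 2, 5, 3, 1
d = rank(a) − rank(b): 0, 0, 1, 0, -1, 0; Σd² = 2
ρ = 1 − 6Σd² / [n(n²−1)] = 1 − 6×2 / (6×35) = 1 − 12/210 ≈ 0.943

0.943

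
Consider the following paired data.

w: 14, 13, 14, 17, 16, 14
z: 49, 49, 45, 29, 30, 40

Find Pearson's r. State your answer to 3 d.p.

-0.932

n = 6, Σw = 88, Σz = 242, Σw² = 1302, Σz² = 10168, Σwz = 3486
nΣwz − ΣwΣz = 20916 − 21296 = -380
nΣw² − (Σw)² = 7812 − 7744 = 68; nΣz² − (Σz)² = 61008 − 58564 = 2444
r = -380 / √(68 × 2444) = -380 / 407.6665 ≈ -0.932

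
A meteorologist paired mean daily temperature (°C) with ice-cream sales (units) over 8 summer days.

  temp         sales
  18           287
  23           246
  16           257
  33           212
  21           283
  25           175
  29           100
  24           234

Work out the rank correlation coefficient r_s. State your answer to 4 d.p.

-0.8571

Rank temp: 2, 4, 1, 8, 3, 6, 7, 5
Rank sales: 8, 5, 6, 3, 7, 2, 1, 4
d = rank(temp) − rank(sales): -6, -1, -5, 5, -4, 4, 6, 1; Σd² = 156
ρ = 1 − 6Σd² / [n(n²−1)] = 1 − 6×156 / (8×63) = 1 − 936/504 ≈ -0.8571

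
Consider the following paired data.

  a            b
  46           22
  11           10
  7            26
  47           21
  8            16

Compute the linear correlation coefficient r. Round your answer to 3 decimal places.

n = 5, Σa = 119, Σb = 95, Σa² = 4559, Σb² = 1957, Σab = 2419
nΣab − ΣaΣb = 12095 − 11305 = 790
nΣa² − (Σa)² = 22795 − 14161 = 8634; nΣb² − (Σb)² = 9785 − 9025 = 760
r = 790 / √(8634 × 760) = 790 / 2561.6089 ≈ 0.308

0.308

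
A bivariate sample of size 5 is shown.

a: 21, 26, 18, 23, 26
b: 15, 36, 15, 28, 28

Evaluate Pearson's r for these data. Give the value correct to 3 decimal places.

n = 5, Σa = 114, Σb = 122, Σa² = 2646, Σb² = 3314, Σab = 2893
nΣab − ΣaΣb = 14465 − 13908 = 557
nΣa² − (Σa)² = 13230 − 12996 = 234; nΣb² − (Σb)² = 16570 − 14884 = 1686
r = 557 / √(234 × 1686) = 557 / 628.1115 ≈ 0.887

0.887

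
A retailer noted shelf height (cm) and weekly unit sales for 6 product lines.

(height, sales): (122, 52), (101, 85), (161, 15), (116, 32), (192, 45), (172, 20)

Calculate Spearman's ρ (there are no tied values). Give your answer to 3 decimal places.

-0.486

Rank height: 3, 1, 4, 2, 6, 5
Rank sales: 5, 6, 1, 3, 4, 2
d = rank(height) − rank(sales): -2, -5, 3, -1, 2, 3; Σd² = 52
ρ = 1 − 6Σd² / [n(n²−1)] = 1 − 6×52 / (6×35) = 1 − 312/210 ≈ -0.486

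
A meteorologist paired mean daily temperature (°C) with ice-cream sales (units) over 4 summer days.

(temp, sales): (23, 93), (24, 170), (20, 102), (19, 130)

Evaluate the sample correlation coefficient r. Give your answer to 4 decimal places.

0.3498

n = 4, Σx = 86, Σy = 495, Σx² = 1866, Σy² = 64853, Σxy = 10729
nΣxy − ΣxΣy = 42916 − 42570 = 346
nΣx² − (Σx)² = 7464 − 7396 = 68; nΣy² − (Σy)² = 259412 − 245025 = 14387
r = 346 / √(68 × 14387) = 346 / 989.0986 ≈ 0.3498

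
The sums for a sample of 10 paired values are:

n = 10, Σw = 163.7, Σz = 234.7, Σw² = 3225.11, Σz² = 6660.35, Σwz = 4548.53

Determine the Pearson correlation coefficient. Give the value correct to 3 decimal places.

r = (nΣwz − ΣwΣz) / √[(nΣw² − (Σw)²)(nΣz² − (Σz)²)]
Numerator: 10×4548.53 − 163.7×234.7 = 7064.91
Denominator: √[(32251.1 − 26797.69)(66603.5 − 55084.09)] = √[5453.41 × 11519.41] = 7925.9110
r = 7064.91 / 7925.9110 ≈ 0.891

0.891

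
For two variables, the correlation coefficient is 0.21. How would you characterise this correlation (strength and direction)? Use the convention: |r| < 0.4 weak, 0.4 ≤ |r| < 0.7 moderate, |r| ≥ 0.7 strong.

r = 0.21 > 0 so the relationship is positive.
|r| = 0.21, which falls in the weak range.

weak positive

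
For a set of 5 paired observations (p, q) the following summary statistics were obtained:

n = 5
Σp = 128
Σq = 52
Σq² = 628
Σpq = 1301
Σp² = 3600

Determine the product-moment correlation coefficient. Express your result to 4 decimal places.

-0.1799

r = (nΣpq − ΣpΣq) / √[(nΣp² − (Σp)²)(nΣq² − (Σq)²)]
Numerator: 5×1301 − 128×52 = -151
Denominator: √[(18000 − 16384)(3140 − 2704)] = √[1616 × 436] = 839.3903
r = -151 / 839.3903 ≈ -0.1799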